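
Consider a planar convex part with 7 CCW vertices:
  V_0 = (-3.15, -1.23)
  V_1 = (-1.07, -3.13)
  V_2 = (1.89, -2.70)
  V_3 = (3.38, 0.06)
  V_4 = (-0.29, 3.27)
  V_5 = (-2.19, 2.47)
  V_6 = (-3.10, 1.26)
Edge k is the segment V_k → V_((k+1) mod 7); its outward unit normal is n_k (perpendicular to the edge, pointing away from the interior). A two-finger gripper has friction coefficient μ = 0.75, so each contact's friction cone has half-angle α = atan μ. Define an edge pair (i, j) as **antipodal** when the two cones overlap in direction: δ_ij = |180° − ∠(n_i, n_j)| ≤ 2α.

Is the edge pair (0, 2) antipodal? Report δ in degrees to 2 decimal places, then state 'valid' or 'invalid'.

δ = 75.95°, invalid

α = atan 0.75 = 36.87°;  2α = 73.74°
edge 0: e_0 = (+2.08, -1.90);  n_0 = (-0.6744, -0.7383)
edge 2: e_2 = (+1.49, +2.76);  n_2 = (+0.8800, -0.4751)
∠(n_0, n_2) = 104.05°
δ = |180° − 104.05°| = 75.95°
75.95° > 2α = 73.74°  →  invalid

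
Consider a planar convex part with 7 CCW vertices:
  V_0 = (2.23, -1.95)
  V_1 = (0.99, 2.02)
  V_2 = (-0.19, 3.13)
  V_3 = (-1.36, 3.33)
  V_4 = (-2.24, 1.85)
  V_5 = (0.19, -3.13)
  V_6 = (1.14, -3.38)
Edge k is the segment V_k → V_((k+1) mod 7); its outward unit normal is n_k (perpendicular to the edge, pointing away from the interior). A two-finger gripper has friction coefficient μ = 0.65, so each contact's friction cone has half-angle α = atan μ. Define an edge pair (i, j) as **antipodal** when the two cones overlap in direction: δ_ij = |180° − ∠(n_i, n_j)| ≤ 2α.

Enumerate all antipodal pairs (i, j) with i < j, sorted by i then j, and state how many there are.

α = atan 0.65 = 33.02°;  2α = 66.05°
n_0 = (+0.9545, +0.2981)
n_1 = (+0.6852, +0.7284)
n_2 = (+0.1685, +0.9857)
n_3 = (-0.8595, +0.5111)
n_4 = (-0.8987, -0.4385)
n_5 = (-0.2545, -0.9671)
n_6 = (+0.7953, -0.6062)
  (0,1): δ = 150.59°  ·
  (0,2): δ = 117.05°  ·
  (0,3): δ = 48.08°  ✓
  (0,4): δ = 8.66°  ✓
  (0,5): δ = 57.91°  ✓
  (0,6): δ = 125.34°  ·
  (1,2): δ = 146.45°  ·
  (1,3): δ = 77.49°  ·
  (1,4): δ = 20.74°  ✓
  (1,5): δ = 28.51°  ✓
  (1,6): δ = 95.93°  ·
  (2,3): δ = 111.04°  ·
  (2,4): δ = 54.29°  ✓
  (2,5): δ = 5.04°  ✓
  (2,6): δ = 62.38°  ✓
  (3,4): δ = 123.25°  ·
  (3,5): δ = 74.01°  ·
  (3,6): δ = 6.58°  ✓
  (4,5): δ = 130.75°  ·
  (4,6): δ = 63.33°  ✓
  (5,6): δ = 112.57°  ·
antipodal pairs: 10

count = 10; pairs: (0,3), (0,4), (0,5), (1,4), (1,5), (2,4), (2,5), (2,6), (3,6), (4,6)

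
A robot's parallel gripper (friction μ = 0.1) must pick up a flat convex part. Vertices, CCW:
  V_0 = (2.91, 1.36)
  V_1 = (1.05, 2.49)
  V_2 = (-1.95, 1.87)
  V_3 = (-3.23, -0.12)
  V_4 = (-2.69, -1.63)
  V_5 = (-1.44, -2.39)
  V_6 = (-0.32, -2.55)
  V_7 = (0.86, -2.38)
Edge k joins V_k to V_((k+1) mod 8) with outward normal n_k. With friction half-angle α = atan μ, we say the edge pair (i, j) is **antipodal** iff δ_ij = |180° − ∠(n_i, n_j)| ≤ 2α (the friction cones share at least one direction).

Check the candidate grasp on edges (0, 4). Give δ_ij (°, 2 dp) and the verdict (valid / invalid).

α = atan 0.1 = 5.71°;  2α = 11.42°
edge 0: e_0 = (-1.86, +1.13);  n_0 = (+0.5192, +0.8546)
edge 4: e_4 = (+1.25, -0.76);  n_4 = (-0.5195, -0.8545)
∠(n_0, n_4) = 179.98°
δ = |180° − 179.98°| = 0.02°
0.02° ≤ 2α = 11.42°  →  valid

δ = 0.02°, valid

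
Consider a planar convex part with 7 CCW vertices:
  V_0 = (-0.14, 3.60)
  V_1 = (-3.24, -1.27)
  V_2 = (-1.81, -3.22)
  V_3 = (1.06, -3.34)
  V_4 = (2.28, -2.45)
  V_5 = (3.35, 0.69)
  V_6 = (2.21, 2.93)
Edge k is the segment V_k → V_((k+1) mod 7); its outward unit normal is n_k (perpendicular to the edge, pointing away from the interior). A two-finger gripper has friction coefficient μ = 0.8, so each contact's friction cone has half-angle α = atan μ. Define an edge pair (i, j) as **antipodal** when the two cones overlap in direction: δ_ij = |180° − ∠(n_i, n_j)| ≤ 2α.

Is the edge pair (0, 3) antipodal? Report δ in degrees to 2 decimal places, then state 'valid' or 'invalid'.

α = atan 0.8 = 38.66°;  2α = 77.32°
edge 0: e_0 = (-3.10, -4.87);  n_0 = (-0.8436, +0.5370)
edge 3: e_3 = (+1.22, +0.89);  n_3 = (+0.5894, -0.8079)
∠(n_0, n_3) = 158.59°
δ = |180° − 158.59°| = 21.41°
21.41° ≤ 2α = 77.32°  →  valid

δ = 21.41°, valid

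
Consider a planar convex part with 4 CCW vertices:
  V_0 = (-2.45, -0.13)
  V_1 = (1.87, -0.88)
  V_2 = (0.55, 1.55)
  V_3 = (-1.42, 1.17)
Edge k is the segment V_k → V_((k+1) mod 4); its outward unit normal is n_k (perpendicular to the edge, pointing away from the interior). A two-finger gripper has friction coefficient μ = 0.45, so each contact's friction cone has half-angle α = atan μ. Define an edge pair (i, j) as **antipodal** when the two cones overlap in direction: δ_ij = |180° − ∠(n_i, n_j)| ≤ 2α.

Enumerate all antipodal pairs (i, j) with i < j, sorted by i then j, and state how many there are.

α = atan 0.45 = 24.23°;  2α = 48.46°
n_0 = (-0.1711, -0.9853)
n_1 = (+0.8787, +0.4773)
n_2 = (-0.1894, +0.9819)
n_3 = (-0.7838, +0.6210)
  (0,1): δ = 51.64°  ·
  (0,2): δ = 20.77°  ✓
  (0,3): δ = 61.46°  ·
  (1,2): δ = 107.59°  ·
  (1,3): δ = 66.90°  ·
  (2,3): δ = 139.31°  ·
antipodal pairs: 1

count = 1; pairs: (0,2)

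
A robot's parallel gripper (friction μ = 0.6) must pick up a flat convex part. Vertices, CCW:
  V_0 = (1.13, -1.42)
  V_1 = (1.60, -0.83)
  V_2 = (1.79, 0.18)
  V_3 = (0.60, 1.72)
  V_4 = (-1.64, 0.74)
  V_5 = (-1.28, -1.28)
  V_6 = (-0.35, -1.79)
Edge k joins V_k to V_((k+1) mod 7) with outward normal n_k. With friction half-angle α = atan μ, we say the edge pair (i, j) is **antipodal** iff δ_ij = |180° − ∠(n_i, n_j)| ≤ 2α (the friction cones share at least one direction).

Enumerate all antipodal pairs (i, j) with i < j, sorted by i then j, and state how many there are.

count = 8; pairs: (0,3), (0,4), (1,3), (1,4), (2,4), (2,5), (3,5), (3,6)

α = atan 0.6 = 30.96°;  2α = 61.93°
n_0 = (+0.7822, -0.6231)
n_1 = (+0.9828, -0.1849)
n_2 = (+0.7913, +0.6114)
n_3 = (-0.4008, +0.9162)
n_4 = (-0.9845, -0.1755)
n_5 = (-0.4808, -0.8768)
n_6 = (+0.2425, -0.9701)
  (0,1): δ = 152.11°  ·
  (0,2): δ = 103.76°  ·
  (0,3): δ = 27.83°  ✓
  (0,4): δ = 48.65°  ✓
  (0,5): δ = 99.80°  ·
  (0,6): δ = 142.58°  ·
  (1,2): δ = 131.65°  ·
  (1,3): δ = 55.72°  ✓
  (1,4): δ = 20.76°  ✓
  (1,5): δ = 71.91°  ·
  (1,6): δ = 114.69°  ·
  (2,3): δ = 104.06°  ·
  (2,4): δ = 27.59°  ✓
  (2,5): δ = 23.57°  ✓
  (2,6): δ = 66.34°  ·
  (3,4): δ = 103.52°  ·
  (3,5): δ = 52.37°  ✓
  (3,6): δ = 9.59°  ✓
  (4,5): δ = 128.84°  ·
  (4,6): δ = 86.07°  ·
  (5,6): δ = 137.22°  ·
antipodal pairs: 8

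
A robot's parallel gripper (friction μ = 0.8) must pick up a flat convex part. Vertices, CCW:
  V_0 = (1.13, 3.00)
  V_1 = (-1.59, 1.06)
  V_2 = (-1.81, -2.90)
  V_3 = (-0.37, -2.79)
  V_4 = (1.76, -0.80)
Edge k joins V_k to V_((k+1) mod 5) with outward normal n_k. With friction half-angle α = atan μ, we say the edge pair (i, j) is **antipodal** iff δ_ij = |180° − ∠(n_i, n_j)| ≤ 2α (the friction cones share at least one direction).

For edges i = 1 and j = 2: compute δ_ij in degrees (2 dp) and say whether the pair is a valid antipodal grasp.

α = atan 0.8 = 38.66°;  2α = 77.32°
edge 1: e_1 = (-0.22, -3.96);  n_1 = (-0.9985, +0.0555)
edge 2: e_2 = (+1.44, +0.11);  n_2 = (+0.0762, -0.9971)
∠(n_1, n_2) = 97.55°
δ = |180° − 97.55°| = 82.45°
82.45° > 2α = 77.32°  →  invalid

δ = 82.45°, invalid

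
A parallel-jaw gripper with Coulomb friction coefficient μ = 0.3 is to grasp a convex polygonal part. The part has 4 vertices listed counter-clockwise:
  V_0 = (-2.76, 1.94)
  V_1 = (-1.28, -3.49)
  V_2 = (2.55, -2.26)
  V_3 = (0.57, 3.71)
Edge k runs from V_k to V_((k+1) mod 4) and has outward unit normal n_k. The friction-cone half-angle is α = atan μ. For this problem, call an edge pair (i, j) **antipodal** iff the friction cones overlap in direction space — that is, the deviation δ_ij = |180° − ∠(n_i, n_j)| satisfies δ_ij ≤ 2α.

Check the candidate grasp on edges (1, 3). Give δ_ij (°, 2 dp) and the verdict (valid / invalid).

α = atan 0.3 = 16.70°;  2α = 33.40°
edge 1: e_1 = (+3.83, +1.23);  n_1 = (+0.3058, -0.9521)
edge 3: e_3 = (-3.33, -1.77);  n_3 = (-0.4693, +0.8830)
∠(n_1, n_3) = 169.81°
δ = |180° − 169.81°| = 10.19°
10.19° ≤ 2α = 33.40°  →  valid

δ = 10.19°, valid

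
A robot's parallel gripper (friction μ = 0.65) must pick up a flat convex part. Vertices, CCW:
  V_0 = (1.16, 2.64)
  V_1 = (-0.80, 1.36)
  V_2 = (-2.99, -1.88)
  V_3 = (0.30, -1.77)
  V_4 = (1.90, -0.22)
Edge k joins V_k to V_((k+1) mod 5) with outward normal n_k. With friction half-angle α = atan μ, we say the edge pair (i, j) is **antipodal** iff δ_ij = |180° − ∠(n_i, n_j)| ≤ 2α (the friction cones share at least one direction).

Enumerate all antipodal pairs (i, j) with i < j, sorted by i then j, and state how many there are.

α = atan 0.65 = 33.02°;  2α = 66.05°
n_0 = (-0.5468, +0.8373)
n_1 = (-0.8285, +0.5600)
n_2 = (+0.0334, -0.9994)
n_3 = (+0.6958, -0.7182)
n_4 = (+0.9681, +0.2505)
  (0,1): δ = 157.20°  ·
  (0,2): δ = 31.23°  ✓
  (0,3): δ = 10.94°  ✓
  (0,4): δ = 71.36°  ·
  (1,2): δ = 54.03°  ✓
  (1,3): δ = 11.85°  ✓
  (1,4): δ = 48.56°  ✓
  (2,3): δ = 137.82°  ·
  (2,4): δ = 77.41°  ·
  (3,4): δ = 119.58°  ·
antipodal pairs: 5

count = 5; pairs: (0,2), (0,3), (1,2), (1,3), (1,4)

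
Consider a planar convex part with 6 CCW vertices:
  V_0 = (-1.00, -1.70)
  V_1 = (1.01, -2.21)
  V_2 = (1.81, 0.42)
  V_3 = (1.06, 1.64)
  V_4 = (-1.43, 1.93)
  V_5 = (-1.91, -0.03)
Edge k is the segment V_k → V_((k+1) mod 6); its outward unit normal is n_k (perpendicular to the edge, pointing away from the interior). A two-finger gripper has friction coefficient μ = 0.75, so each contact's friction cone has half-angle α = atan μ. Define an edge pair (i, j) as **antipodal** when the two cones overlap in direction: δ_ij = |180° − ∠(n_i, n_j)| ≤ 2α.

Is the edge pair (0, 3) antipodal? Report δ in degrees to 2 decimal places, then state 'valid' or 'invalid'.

α = atan 0.75 = 36.87°;  2α = 73.74°
edge 0: e_0 = (+2.01, -0.51);  n_0 = (-0.2459, -0.9693)
edge 3: e_3 = (-2.49, +0.29);  n_3 = (+0.1157, +0.9933)
∠(n_0, n_3) = 172.41°
δ = |180° − 172.41°| = 7.59°
7.59° ≤ 2α = 73.74°  →  valid

δ = 7.59°, valid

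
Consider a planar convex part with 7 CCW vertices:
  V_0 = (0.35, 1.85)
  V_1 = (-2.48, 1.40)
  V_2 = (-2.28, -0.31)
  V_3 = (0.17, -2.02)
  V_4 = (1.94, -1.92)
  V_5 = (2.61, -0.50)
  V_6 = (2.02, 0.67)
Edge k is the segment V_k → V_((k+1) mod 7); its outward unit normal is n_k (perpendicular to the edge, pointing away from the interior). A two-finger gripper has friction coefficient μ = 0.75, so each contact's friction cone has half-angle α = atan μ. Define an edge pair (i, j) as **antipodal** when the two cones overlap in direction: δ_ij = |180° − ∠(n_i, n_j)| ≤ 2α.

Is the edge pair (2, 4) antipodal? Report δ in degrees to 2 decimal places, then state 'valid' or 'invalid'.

α = atan 0.75 = 36.87°;  2α = 73.74°
edge 2: e_2 = (+2.45, -1.71);  n_2 = (-0.5723, -0.8200)
edge 4: e_4 = (+0.67, +1.42);  n_4 = (+0.9044, -0.4267)
∠(n_2, n_4) = 99.65°
δ = |180° − 99.65°| = 80.35°
80.35° > 2α = 73.74°  →  invalid

δ = 80.35°, invalid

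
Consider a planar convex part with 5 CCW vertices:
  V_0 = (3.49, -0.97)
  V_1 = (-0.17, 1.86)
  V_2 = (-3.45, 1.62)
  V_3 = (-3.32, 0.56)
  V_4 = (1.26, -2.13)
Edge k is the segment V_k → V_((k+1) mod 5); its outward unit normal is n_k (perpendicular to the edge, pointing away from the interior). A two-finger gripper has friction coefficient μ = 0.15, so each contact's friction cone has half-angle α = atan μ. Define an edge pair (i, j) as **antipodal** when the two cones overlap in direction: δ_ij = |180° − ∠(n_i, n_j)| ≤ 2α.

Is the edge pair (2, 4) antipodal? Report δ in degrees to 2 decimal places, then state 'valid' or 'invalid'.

α = atan 0.15 = 8.53°;  2α = 17.06°
edge 2: e_2 = (+0.13, -1.06);  n_2 = (-0.9926, -0.1217)
edge 4: e_4 = (+2.23, +1.16);  n_4 = (+0.4615, -0.8872)
∠(n_2, n_4) = 110.49°
δ = |180° − 110.49°| = 69.51°
69.51° > 2α = 17.06°  →  invalid

δ = 69.51°, invalid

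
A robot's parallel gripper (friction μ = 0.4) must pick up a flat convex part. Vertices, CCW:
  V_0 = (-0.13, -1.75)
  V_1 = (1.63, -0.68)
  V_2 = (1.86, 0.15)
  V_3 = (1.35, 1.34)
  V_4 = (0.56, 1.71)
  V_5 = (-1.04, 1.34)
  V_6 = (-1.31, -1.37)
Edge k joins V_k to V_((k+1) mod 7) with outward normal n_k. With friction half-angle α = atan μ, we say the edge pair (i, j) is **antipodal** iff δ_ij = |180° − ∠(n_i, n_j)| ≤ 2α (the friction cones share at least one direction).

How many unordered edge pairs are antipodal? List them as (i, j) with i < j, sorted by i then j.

α = atan 0.4 = 21.80°;  2α = 43.60°
n_0 = (+0.5195, -0.8545)
n_1 = (+0.9637, -0.2670)
n_2 = (+0.9191, +0.3939)
n_3 = (+0.4241, +0.9056)
n_4 = (-0.2253, +0.9743)
n_5 = (-0.9951, +0.0991)
n_6 = (-0.3065, -0.9519)
  (0,1): δ = 136.79°  ·
  (0,2): δ = 98.10°  ·
  (0,3): δ = 56.39°  ·
  (0,4): δ = 18.28°  ✓
  (0,5): δ = 53.01°  ·
  (0,6): δ = 130.85°  ·
  (1,2): δ = 141.31°  ·
  (1,3): δ = 99.61°  ·
  (1,4): δ = 61.49°  ·
  (1,5): δ = 9.80°  ✓
  (1,6): δ = 87.64°  ·
  (2,3): δ = 138.29°  ·
  (2,4): δ = 100.18°  ·
  (2,5): δ = 28.89°  ✓
  (2,6): δ = 48.95°  ·
  (3,4): δ = 141.88°  ·
  (3,5): δ = 70.59°  ·
  (3,6): δ = 7.25°  ✓
  (4,5): δ = 108.71°  ·
  (4,6): δ = 30.87°  ✓
  (5,6): δ = 102.16°  ·
antipodal pairs: 5

count = 5; pairs: (0,4), (1,5), (2,5), (3,6), (4,6)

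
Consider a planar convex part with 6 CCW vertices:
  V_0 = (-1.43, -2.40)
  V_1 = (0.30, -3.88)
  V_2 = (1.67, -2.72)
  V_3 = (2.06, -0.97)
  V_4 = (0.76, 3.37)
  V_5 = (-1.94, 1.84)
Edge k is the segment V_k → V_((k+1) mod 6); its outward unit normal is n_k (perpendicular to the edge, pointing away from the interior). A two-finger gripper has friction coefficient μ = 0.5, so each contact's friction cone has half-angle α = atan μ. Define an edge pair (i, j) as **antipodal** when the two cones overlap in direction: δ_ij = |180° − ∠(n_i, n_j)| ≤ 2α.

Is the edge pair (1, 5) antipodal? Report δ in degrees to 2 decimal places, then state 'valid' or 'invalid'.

δ = 56.60°, invalid

α = atan 0.5 = 26.57°;  2α = 53.13°
edge 1: e_1 = (+1.37, +1.16);  n_1 = (+0.6462, -0.7632)
edge 5: e_5 = (+0.51, -4.24);  n_5 = (-0.9928, -0.1194)
∠(n_1, n_5) = 123.40°
δ = |180° − 123.40°| = 56.60°
56.60° > 2α = 53.13°  →  invalid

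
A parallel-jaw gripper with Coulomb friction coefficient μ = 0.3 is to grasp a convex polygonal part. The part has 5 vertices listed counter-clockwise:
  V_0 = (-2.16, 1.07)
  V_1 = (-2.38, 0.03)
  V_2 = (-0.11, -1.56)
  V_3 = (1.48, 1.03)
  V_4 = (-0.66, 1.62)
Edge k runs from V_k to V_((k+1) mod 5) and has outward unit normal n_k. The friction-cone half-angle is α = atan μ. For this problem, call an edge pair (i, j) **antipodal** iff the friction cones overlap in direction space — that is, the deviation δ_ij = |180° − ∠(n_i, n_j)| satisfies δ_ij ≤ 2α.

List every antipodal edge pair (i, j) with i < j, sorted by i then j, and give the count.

α = atan 0.3 = 16.70°;  2α = 33.40°
n_0 = (-0.9783, +0.2070)
n_1 = (-0.5737, -0.8191)
n_2 = (+0.8522, -0.5232)
n_3 = (+0.2658, +0.9640)
n_4 = (-0.3443, +0.9389)
  (0,1): δ = 113.06°  ·
  (0,2): δ = 19.60°  ✓
  (0,3): δ = 86.53°  ·
  (0,4): δ = 122.08°  ·
  (1,2): δ = 86.54°  ·
  (1,3): δ = 19.60°  ✓
  (1,4): δ = 55.15°  ·
  (2,3): δ = 73.87°  ·
  (2,4): δ = 38.32°  ·
  (3,4): δ = 144.45°  ·
antipodal pairs: 2

count = 2; pairs: (0,2), (1,3)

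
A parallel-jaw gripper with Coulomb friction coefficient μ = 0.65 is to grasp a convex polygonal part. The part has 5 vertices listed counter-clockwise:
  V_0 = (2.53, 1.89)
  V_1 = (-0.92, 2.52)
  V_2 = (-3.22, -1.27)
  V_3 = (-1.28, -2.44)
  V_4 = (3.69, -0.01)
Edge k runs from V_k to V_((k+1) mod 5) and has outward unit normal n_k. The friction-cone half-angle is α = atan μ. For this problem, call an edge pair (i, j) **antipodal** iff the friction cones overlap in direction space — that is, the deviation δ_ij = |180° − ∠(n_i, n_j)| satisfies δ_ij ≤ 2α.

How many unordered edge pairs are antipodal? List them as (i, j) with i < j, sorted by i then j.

α = atan 0.65 = 33.02°;  2α = 66.05°
n_0 = (+0.1796, +0.9837)
n_1 = (-0.8549, +0.5188)
n_2 = (-0.5164, -0.8563)
n_3 = (+0.4392, -0.8984)
n_4 = (+0.8535, +0.5211)
  (0,1): δ = 110.90°  ·
  (0,2): δ = 20.75°  ✓
  (0,3): δ = 36.40°  ✓
  (0,4): δ = 131.75°  ·
  (1,2): δ = 89.84°  ·
  (1,3): δ = 32.69°  ✓
  (1,4): δ = 62.66°  ✓
  (2,3): δ = 122.85°  ·
  (2,4): δ = 27.50°  ✓
  (3,4): δ = 84.65°  ·
antipodal pairs: 5

count = 5; pairs: (0,2), (0,3), (1,3), (1,4), (2,4)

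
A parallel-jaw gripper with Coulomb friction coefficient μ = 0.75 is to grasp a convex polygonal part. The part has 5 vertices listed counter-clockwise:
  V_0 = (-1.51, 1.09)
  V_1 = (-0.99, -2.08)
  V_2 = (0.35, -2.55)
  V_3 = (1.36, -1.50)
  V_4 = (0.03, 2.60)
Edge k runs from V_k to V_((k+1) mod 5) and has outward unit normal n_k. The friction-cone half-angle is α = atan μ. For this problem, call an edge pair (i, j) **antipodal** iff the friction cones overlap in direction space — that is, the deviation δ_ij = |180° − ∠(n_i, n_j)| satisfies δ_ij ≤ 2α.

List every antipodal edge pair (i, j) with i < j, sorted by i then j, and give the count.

count = 6; pairs: (0,2), (0,3), (1,3), (1,4), (2,4), (3,4)

α = atan 0.75 = 36.87°;  2α = 73.74°
n_0 = (-0.9868, -0.1619)
n_1 = (-0.3310, -0.9436)
n_2 = (+0.7207, -0.6932)
n_3 = (+0.9512, +0.3086)
n_4 = (-0.7001, +0.7140)
  (0,1): δ = 118.64°  ·
  (0,2): δ = 53.20°  ✓
  (0,3): δ = 8.66°  ✓
  (0,4): δ = 125.12°  ·
  (1,2): δ = 114.56°  ·
  (1,3): δ = 52.70°  ✓
  (1,4): δ = 63.76°  ✓
  (2,3): δ = 118.14°  ·
  (2,4): δ = 1.68°  ✓
  (3,4): δ = 63.54°  ✓
antipodal pairs: 6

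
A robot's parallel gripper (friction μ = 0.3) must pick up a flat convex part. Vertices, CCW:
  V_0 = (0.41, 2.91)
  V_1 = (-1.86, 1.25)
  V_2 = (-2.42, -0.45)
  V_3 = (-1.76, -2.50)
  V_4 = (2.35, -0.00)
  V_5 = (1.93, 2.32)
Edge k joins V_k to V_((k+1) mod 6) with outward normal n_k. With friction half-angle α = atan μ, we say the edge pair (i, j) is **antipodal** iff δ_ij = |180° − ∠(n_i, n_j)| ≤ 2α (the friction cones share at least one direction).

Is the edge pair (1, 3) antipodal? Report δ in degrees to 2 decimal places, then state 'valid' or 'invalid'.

δ = 40.46°, invalid

α = atan 0.3 = 16.70°;  2α = 33.40°
edge 1: e_1 = (-0.56, -1.70);  n_1 = (-0.9498, +0.3129)
edge 3: e_3 = (+4.11, +2.50);  n_3 = (+0.5197, -0.8544)
∠(n_1, n_3) = 139.54°
δ = |180° − 139.54°| = 40.46°
40.46° > 2α = 33.40°  →  invalid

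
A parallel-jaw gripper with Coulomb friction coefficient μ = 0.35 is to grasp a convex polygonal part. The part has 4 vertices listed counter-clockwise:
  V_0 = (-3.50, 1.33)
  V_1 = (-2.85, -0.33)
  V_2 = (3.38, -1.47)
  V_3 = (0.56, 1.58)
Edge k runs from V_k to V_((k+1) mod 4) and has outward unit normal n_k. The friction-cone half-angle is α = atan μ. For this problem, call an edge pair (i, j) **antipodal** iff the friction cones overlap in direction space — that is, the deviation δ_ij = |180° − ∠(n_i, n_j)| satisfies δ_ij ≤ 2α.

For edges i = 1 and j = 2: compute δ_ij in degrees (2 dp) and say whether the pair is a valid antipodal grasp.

δ = 36.87°, valid

α = atan 0.35 = 19.29°;  2α = 38.58°
edge 1: e_1 = (+6.23, -1.14);  n_1 = (-0.1800, -0.9837)
edge 2: e_2 = (-2.82, +3.05);  n_2 = (+0.7342, +0.6789)
∠(n_1, n_2) = 143.13°
δ = |180° − 143.13°| = 36.87°
36.87° ≤ 2α = 38.58°  →  valid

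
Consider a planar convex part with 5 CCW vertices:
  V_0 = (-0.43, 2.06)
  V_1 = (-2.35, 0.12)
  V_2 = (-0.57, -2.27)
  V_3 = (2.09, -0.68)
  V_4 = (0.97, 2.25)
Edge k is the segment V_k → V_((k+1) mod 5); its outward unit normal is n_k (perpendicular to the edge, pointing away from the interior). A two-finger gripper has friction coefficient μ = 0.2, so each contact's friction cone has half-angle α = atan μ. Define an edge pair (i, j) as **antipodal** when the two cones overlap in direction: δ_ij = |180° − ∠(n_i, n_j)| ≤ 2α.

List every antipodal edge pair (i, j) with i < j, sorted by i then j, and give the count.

α = atan 0.2 = 11.31°;  2α = 22.62°
n_0 = (-0.7108, +0.7034)
n_1 = (-0.8020, -0.5973)
n_2 = (+0.5131, -0.8583)
n_3 = (+0.9341, +0.3571)
n_4 = (-0.1345, +0.9909)
  (0,1): δ = 98.62°  ·
  (0,2): δ = 14.43°  ✓
  (0,3): δ = 65.62°  ·
  (0,4): δ = 142.43°  ·
  (1,2): δ = 95.81°  ·
  (1,3): δ = 15.76°  ✓
  (1,4): δ = 61.05°  ·
  (2,3): δ = 99.95°  ·
  (2,4): δ = 23.14°  ·
  (3,4): δ = 103.19°  ·
antipodal pairs: 2

count = 2; pairs: (0,2), (1,3)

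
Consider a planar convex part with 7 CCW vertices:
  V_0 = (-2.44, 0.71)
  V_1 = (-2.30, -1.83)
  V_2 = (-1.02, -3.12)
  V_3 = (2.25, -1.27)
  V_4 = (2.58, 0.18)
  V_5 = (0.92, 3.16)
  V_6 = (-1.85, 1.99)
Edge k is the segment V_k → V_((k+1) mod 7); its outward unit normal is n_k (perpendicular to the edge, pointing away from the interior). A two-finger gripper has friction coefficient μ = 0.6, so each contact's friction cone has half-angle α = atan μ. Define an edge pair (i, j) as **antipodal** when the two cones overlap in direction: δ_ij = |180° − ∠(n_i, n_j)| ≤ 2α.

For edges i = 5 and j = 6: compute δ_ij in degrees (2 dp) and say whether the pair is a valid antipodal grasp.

α = atan 0.6 = 30.96°;  2α = 61.93°
edge 5: e_5 = (-2.77, -1.17);  n_5 = (-0.3891, +0.9212)
edge 6: e_6 = (-0.59, -1.28);  n_6 = (-0.9082, +0.4186)
∠(n_5, n_6) = 42.35°
δ = |180° − 42.35°| = 137.65°
137.65° > 2α = 61.93°  →  invalid

δ = 137.65°, invalid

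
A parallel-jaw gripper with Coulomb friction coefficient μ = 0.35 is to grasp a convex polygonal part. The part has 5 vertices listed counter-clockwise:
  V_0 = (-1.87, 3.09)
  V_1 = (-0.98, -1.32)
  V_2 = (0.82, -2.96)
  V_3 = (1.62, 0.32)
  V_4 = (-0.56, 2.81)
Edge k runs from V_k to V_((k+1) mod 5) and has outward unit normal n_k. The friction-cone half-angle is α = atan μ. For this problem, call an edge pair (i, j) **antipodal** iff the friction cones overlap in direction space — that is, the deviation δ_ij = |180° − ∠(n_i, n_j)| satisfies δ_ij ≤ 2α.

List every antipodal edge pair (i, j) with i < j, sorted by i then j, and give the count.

count = 4; pairs: (0,2), (0,3), (1,3), (1,4)

α = atan 0.35 = 19.29°;  2α = 38.58°
n_0 = (-0.9802, -0.1978)
n_1 = (-0.6735, -0.7392)
n_2 = (+0.9715, -0.2370)
n_3 = (+0.7524, +0.6587)
n_4 = (+0.2090, +0.9779)
  (0,1): δ = 143.75°  ·
  (0,2): δ = 25.12°  ✓
  (0,3): δ = 29.79°  ✓
  (0,4): δ = 66.53°  ·
  (1,2): δ = 61.37°  ·
  (1,3): δ = 6.46°  ✓
  (1,4): δ = 30.27°  ✓
  (2,3): δ = 125.09°  ·
  (2,4): δ = 88.36°  ·
  (3,4): δ = 143.27°  ·
antipodal pairs: 4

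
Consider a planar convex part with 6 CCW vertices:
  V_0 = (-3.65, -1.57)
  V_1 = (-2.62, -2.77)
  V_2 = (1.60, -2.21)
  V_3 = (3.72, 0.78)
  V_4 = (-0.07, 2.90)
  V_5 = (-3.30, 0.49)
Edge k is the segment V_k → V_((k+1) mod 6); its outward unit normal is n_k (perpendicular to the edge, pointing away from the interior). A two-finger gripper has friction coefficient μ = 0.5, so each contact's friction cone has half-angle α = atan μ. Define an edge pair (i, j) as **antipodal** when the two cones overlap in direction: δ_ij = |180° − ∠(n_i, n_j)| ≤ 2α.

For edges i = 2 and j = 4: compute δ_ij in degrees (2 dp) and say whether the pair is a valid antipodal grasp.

α = atan 0.5 = 26.57°;  2α = 53.13°
edge 2: e_2 = (+2.12, +2.99);  n_2 = (+0.8158, -0.5784)
edge 4: e_4 = (-3.23, -2.41);  n_4 = (-0.5980, +0.8015)
∠(n_2, n_4) = 162.07°
δ = |180° − 162.07°| = 17.93°
17.93° ≤ 2α = 53.13°  →  valid

δ = 17.93°, valid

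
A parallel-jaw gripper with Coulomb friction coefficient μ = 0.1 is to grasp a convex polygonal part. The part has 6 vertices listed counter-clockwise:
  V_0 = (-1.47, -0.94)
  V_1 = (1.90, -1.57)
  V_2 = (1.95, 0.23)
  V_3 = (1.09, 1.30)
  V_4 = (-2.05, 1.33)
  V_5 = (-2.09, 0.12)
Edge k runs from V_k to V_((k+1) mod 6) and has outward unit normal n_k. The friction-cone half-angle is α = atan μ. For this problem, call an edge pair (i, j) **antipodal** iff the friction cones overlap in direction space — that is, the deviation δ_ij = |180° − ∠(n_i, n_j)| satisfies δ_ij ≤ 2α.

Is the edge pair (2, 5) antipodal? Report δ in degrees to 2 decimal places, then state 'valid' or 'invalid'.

α = atan 0.1 = 5.71°;  2α = 11.42°
edge 2: e_2 = (-0.86, +1.07);  n_2 = (+0.7794, +0.6265)
edge 5: e_5 = (+0.62, -1.06);  n_5 = (-0.8632, -0.5049)
∠(n_2, n_5) = 171.53°
δ = |180° − 171.53°| = 8.47°
8.47° ≤ 2α = 11.42°  →  valid

δ = 8.47°, valid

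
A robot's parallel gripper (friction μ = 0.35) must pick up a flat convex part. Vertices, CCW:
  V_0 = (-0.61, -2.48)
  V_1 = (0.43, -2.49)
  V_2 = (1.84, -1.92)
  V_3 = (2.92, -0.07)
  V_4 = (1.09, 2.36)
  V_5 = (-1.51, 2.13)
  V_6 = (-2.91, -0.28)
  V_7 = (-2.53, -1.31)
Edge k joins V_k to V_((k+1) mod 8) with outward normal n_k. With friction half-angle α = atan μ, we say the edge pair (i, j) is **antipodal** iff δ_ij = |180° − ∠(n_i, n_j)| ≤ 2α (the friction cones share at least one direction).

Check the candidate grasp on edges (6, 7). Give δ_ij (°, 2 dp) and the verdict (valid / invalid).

α = atan 0.35 = 19.29°;  2α = 38.58°
edge 6: e_6 = (+0.38, -1.03);  n_6 = (-0.9382, -0.3461)
edge 7: e_7 = (+1.92, -1.17);  n_7 = (-0.5204, -0.8539)
∠(n_6, n_7) = 38.39°
δ = |180° − 38.39°| = 141.61°
141.61° > 2α = 38.58°  →  invalid

δ = 141.61°, invalid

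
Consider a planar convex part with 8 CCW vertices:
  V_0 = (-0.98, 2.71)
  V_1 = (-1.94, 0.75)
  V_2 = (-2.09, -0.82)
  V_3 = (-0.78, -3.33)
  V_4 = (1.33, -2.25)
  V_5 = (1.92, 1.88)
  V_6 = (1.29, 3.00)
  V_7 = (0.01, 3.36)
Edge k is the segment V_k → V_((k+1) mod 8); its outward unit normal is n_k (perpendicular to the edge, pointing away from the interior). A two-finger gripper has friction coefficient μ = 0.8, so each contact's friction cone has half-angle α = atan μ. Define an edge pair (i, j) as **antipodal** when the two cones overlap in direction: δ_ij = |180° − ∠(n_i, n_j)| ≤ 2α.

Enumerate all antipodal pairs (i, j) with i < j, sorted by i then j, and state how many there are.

α = atan 0.8 = 38.66°;  2α = 77.32°
n_0 = (-0.8981, +0.4399)
n_1 = (-0.9955, +0.0951)
n_2 = (-0.8865, -0.4627)
n_3 = (+0.4556, -0.8902)
n_4 = (+0.9899, -0.1414)
n_5 = (+0.8716, +0.4903)
n_6 = (+0.2707, +0.9627)
n_7 = (-0.5488, +0.8359)
  (0,1): δ = 159.36°  ·
  (0,2): δ = 126.34°  ·
  (0,3): δ = 36.80°  ✓
  (0,4): δ = 17.97°  ✓
  (0,5): δ = 55.45°  ✓
  (0,6): δ = 100.39°  ·
  (0,7): δ = 149.38°  ·
  (1,2): δ = 146.98°  ·
  (1,3): δ = 57.44°  ✓
  (1,4): δ = 2.67°  ✓
  (1,5): δ = 34.82°  ✓
  (1,6): δ = 79.75°  ·
  (1,7): δ = 128.75°  ·
  (2,3): δ = 90.46°  ·
  (2,4): δ = 35.69°  ✓
  (2,5): δ = 1.80°  ✓
  (2,6): δ = 46.73°  ✓
  (2,7): δ = 95.73°  ·
  (3,4): δ = 125.24°  ·
  (3,5): δ = 87.75°  ·
  (3,6): δ = 42.81°  ✓
  (3,7): δ = 6.18°  ✓
  (4,5): δ = 142.51°  ·
  (4,6): δ = 97.58°  ·
  (4,7): δ = 48.58°  ✓
  (5,6): δ = 135.07°  ·
  (5,7): δ = 86.07°  ·
  (6,7): δ = 131.00°  ·
antipodal pairs: 12

count = 12; pairs: (0,3), (0,4), (0,5), (1,3), (1,4), (1,5), (2,4), (2,5), (2,6), (3,6), (3,7), (4,7)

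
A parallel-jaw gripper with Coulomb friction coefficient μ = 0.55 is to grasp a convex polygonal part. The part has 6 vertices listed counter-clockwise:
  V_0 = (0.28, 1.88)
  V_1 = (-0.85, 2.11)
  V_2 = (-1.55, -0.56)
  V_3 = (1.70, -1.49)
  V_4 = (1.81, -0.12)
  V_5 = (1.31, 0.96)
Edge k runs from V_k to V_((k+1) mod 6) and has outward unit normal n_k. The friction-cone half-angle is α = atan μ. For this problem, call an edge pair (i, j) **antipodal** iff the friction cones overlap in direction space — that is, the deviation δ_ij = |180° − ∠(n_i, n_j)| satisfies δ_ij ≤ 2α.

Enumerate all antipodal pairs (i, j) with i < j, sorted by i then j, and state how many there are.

count = 5; pairs: (0,2), (1,3), (1,4), (2,4), (2,5)

α = atan 0.55 = 28.81°;  2α = 57.62°
n_0 = (+0.1995, +0.9799)
n_1 = (-0.9673, +0.2536)
n_2 = (-0.2751, -0.9614)
n_3 = (+0.9968, -0.0800)
n_4 = (+0.9075, +0.4201)
n_5 = (+0.6662, +0.7458)
  (0,1): δ = 93.19°  ·
  (0,2): δ = 4.46°  ✓
  (0,3): δ = 96.91°  ·
  (0,4): δ = 126.35°  ·
  (0,5): δ = 149.73°  ·
  (1,2): δ = 91.28°  ·
  (1,3): δ = 10.10°  ✓
  (1,4): δ = 39.53°  ✓
  (1,5): δ = 62.92°  ·
  (2,3): δ = 78.62°  ·
  (2,4): δ = 49.19°  ✓
  (2,5): δ = 25.80°  ✓
  (3,4): δ = 150.57°  ·
  (3,5): δ = 127.18°  ·
  (4,5): δ = 156.61°  ·
antipodal pairs: 5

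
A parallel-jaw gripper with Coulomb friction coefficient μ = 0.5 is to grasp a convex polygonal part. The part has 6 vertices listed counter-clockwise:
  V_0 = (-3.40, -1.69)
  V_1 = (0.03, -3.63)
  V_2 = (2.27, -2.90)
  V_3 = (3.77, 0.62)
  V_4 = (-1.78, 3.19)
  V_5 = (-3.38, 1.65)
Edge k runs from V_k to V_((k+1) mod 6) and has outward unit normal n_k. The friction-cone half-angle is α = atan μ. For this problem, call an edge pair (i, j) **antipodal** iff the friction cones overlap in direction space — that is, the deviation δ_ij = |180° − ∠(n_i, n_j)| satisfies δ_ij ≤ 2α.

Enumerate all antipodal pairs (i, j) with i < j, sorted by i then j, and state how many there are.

count = 5; pairs: (0,3), (1,3), (1,4), (2,4), (2,5)

α = atan 0.5 = 26.57°;  2α = 53.13°
n_0 = (-0.4923, -0.8704)
n_1 = (+0.3099, -0.9508)
n_2 = (+0.9200, -0.3920)
n_3 = (+0.4202, +0.9074)
n_4 = (-0.6935, +0.7205)
n_5 = (-1.0000, +0.0060)
  (0,1): δ = 132.46°  ·
  (0,2): δ = 83.59°  ·
  (0,3): δ = 4.65°  ✓
  (0,4): δ = 73.40°  ·
  (0,5): δ = 119.15°  ·
  (1,2): δ = 131.13°  ·
  (1,3): δ = 42.90°  ✓
  (1,4): δ = 25.85°  ✓
  (1,5): δ = 71.61°  ·
  (2,3): δ = 91.77°  ·
  (2,4): δ = 23.01°  ✓
  (2,5): δ = 22.74°  ✓
  (3,4): δ = 111.25°  ·
  (3,5): δ = 65.50°  ·
  (4,5): δ = 134.25°  ·
antipodal pairs: 5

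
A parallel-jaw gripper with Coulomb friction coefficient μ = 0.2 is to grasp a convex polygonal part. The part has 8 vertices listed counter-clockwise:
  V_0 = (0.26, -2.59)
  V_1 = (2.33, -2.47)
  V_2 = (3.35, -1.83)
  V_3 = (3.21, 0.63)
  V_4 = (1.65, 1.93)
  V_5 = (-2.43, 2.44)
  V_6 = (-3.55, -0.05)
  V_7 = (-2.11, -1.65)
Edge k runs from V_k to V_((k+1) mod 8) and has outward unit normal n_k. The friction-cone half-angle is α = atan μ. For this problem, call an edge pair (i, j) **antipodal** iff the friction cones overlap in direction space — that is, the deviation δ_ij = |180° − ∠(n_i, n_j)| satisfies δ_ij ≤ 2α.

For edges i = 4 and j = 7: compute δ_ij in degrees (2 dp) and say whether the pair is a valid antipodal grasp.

δ = 14.51°, valid

α = atan 0.2 = 11.31°;  2α = 22.62°
edge 4: e_4 = (-4.08, +0.51);  n_4 = (+0.1240, +0.9923)
edge 7: e_7 = (+2.37, -0.94);  n_7 = (-0.3687, -0.9296)
∠(n_4, n_7) = 165.49°
δ = |180° − 165.49°| = 14.51°
14.51° ≤ 2α = 22.62°  →  valid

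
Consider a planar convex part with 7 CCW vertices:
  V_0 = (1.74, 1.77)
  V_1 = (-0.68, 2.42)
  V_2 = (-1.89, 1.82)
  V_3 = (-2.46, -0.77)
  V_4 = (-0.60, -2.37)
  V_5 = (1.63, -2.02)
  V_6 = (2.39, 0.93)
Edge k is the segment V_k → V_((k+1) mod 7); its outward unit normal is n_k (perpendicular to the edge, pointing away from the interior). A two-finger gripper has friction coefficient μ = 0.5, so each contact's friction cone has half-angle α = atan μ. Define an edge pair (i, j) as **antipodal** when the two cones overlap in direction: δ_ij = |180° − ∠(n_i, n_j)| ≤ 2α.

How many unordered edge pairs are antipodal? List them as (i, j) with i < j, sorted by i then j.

count = 7; pairs: (0,3), (0,4), (1,4), (1,5), (2,5), (2,6), (3,6)

α = atan 0.5 = 26.57°;  2α = 53.13°
n_0 = (+0.2594, +0.9658)
n_1 = (-0.4442, +0.8959)
n_2 = (-0.9766, +0.2149)
n_3 = (-0.6521, -0.7581)
n_4 = (+0.1551, -0.9879)
n_5 = (+0.9684, -0.2495)
n_6 = (+0.7909, +0.6120)
  (0,1): δ = 138.59°  ·
  (0,2): δ = 87.38°  ·
  (0,3): δ = 25.67°  ✓
  (0,4): δ = 23.95°  ✓
  (0,5): δ = 90.59°  ·
  (0,6): δ = 142.77°  ·
  (1,2): δ = 128.79°  ·
  (1,3): δ = 67.08°  ·
  (1,4): δ = 17.46°  ✓
  (1,5): δ = 49.18°  ✓
  (1,6): δ = 101.36°  ·
  (2,3): δ = 118.29°  ·
  (2,4): δ = 68.67°  ·
  (2,5): δ = 2.04°  ✓
  (2,6): δ = 50.14°  ✓
  (3,4): δ = 130.38°  ·
  (3,5): δ = 63.74°  ·
  (3,6): δ = 11.56°  ✓
  (4,5): δ = 113.37°  ·
  (4,6): δ = 61.19°  ·
  (5,6): δ = 127.82°  ·
antipodal pairs: 7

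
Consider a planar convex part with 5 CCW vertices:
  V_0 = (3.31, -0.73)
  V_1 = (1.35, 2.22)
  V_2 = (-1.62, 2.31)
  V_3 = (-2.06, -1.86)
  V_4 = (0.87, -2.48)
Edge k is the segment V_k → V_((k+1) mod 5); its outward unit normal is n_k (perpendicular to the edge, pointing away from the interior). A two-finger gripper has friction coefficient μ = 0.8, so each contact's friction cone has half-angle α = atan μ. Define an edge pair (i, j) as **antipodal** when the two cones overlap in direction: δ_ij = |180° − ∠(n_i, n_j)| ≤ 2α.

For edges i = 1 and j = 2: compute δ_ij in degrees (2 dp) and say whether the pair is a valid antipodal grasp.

α = atan 0.8 = 38.66°;  2α = 77.32°
edge 1: e_1 = (-2.97, +0.09);  n_1 = (+0.0303, +0.9995)
edge 2: e_2 = (-0.44, -4.17);  n_2 = (-0.9945, +0.1049)
∠(n_1, n_2) = 85.71°
δ = |180° − 85.71°| = 94.29°
94.29° > 2α = 77.32°  →  invalid

δ = 94.29°, invalid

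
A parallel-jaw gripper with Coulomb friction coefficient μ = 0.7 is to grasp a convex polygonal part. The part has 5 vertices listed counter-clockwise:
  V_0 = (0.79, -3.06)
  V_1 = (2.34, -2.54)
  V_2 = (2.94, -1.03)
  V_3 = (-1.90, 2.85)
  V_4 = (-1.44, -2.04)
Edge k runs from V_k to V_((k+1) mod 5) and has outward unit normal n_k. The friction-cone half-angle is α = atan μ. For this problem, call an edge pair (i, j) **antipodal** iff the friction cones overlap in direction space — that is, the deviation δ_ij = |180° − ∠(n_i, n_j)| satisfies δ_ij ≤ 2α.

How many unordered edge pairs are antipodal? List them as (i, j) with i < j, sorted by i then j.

α = atan 0.7 = 34.99°;  2α = 69.98°
n_0 = (+0.3181, -0.9481)
n_1 = (+0.9293, -0.3693)
n_2 = (+0.6255, +0.7802)
n_3 = (-0.9956, -0.0937)
n_4 = (-0.4160, -0.9094)
  (0,1): δ = 130.22°  ·
  (0,2): δ = 57.26°  ✓
  (0,3): δ = 76.83°  ·
  (0,4): δ = 136.87°  ·
  (1,2): δ = 107.05°  ·
  (1,3): δ = 27.04°  ✓
  (1,4): δ = 87.09°  ·
  (2,3): δ = 45.91°  ✓
  (2,4): δ = 14.14°  ✓
  (3,4): δ = 119.95°  ·
antipodal pairs: 4

count = 4; pairs: (0,2), (1,3), (2,3), (2,4)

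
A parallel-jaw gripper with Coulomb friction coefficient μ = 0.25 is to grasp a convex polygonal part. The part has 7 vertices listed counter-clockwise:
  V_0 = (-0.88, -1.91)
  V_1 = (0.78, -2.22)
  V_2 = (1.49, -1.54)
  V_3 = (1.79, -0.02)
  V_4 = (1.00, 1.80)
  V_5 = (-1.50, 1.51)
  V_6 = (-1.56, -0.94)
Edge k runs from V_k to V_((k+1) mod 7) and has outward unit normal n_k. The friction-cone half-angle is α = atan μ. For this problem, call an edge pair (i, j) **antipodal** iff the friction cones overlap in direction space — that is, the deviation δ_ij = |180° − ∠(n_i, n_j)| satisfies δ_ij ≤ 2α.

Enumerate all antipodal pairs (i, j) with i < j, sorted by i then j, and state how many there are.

count = 4; pairs: (0,4), (2,5), (3,5), (3,6)

α = atan 0.25 = 14.04°;  2α = 28.07°
n_0 = (-0.1836, -0.9830)
n_1 = (+0.6917, -0.7222)
n_2 = (+0.9811, -0.1936)
n_3 = (+0.9173, +0.3982)
n_4 = (-0.1152, +0.9933)
n_5 = (-0.9997, +0.0245)
n_6 = (-0.8188, -0.5740)
  (0,1): δ = 125.66°  ·
  (0,2): δ = 90.59°  ·
  (0,3): δ = 55.96°  ·
  (0,4): δ = 17.19°  ✓
  (0,5): δ = 99.18°  ·
  (0,6): δ = 135.61°  ·
  (1,2): δ = 144.93°  ·
  (1,3): δ = 110.30°  ·
  (1,4): δ = 37.15°  ·
  (1,5): δ = 44.83°  ·
  (1,6): δ = 81.27°  ·
  (2,3): δ = 145.37°  ·
  (2,4): δ = 72.22°  ·
  (2,5): δ = 9.76°  ✓
  (2,6): δ = 46.20°  ·
  (3,4): δ = 106.85°  ·
  (3,5): δ = 24.87°  ✓
  (3,6): δ = 11.57°  ✓
  (4,5): δ = 98.02°  ·
  (4,6): δ = 61.59°  ·
  (5,6): δ = 143.57°  ·
antipodal pairs: 4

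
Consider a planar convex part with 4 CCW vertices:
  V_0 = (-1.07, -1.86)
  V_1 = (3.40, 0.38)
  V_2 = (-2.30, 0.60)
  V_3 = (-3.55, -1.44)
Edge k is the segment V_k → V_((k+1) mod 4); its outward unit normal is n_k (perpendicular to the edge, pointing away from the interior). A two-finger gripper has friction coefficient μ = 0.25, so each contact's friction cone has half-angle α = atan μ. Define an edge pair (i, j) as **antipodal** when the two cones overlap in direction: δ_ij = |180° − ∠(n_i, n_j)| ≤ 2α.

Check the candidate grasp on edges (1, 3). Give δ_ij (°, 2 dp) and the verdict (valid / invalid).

δ = 7.40°, valid

α = atan 0.25 = 14.04°;  2α = 28.07°
edge 1: e_1 = (-5.70, +0.22);  n_1 = (+0.0386, +0.9993)
edge 3: e_3 = (+2.48, -0.42);  n_3 = (-0.1670, -0.9860)
∠(n_1, n_3) = 172.60°
δ = |180° − 172.60°| = 7.40°
7.40° ≤ 2α = 28.07°  →  valid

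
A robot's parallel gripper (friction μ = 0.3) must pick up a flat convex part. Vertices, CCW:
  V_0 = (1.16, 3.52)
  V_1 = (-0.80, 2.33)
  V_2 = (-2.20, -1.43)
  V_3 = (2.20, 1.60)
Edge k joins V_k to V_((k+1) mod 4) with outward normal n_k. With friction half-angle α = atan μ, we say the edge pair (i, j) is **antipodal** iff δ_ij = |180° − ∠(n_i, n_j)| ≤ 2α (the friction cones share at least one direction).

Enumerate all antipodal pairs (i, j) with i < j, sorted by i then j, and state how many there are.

count = 1; pairs: (0,2)

α = atan 0.3 = 16.70°;  2α = 33.40°
n_0 = (-0.5190, +0.8548)
n_1 = (-0.9371, +0.3489)
n_2 = (+0.5672, -0.8236)
n_3 = (+0.8793, +0.4763)
  (0,1): δ = 141.69°  ·
  (0,2): δ = 3.29°  ✓
  (0,3): δ = 87.18°  ·
  (1,2): δ = 35.02°  ·
  (1,3): δ = 48.87°  ·
  (2,3): δ = 96.11°  ·
antipodal pairs: 1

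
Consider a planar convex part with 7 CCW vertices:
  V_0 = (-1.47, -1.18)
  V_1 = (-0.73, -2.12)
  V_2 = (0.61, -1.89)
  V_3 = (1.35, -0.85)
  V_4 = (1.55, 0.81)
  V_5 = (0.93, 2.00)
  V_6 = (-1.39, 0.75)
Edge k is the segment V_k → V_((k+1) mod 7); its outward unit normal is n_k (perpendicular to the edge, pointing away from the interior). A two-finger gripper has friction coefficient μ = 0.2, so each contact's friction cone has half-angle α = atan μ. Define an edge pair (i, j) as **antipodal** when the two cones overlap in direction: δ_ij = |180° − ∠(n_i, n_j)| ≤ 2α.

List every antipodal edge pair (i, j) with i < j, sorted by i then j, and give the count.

α = atan 0.2 = 11.31°;  2α = 22.62°
n_0 = (-0.7857, -0.6186)
n_1 = (+0.1692, -0.9856)
n_2 = (+0.8148, -0.5798)
n_3 = (+0.9928, -0.1196)
n_4 = (+0.8869, +0.4621)
n_5 = (-0.4743, +0.8803)
n_6 = (-0.9991, +0.0414)
  (0,1): δ = 118.47°  ·
  (0,2): δ = 73.64°  ·
  (0,3): δ = 45.08°  ·
  (0,4): δ = 10.69°  ✓
  (0,5): δ = 80.10°  ·
  (0,6): δ = 139.42°  ·
  (1,2): δ = 135.17°  ·
  (1,3): δ = 106.61°  ·
  (1,4): δ = 72.22°  ·
  (1,5): δ = 18.58°  ✓
  (1,6): δ = 77.89°  ·
  (2,3): δ = 151.44°  ·
  (2,4): δ = 117.05°  ·
  (2,5): δ = 26.25°  ·
  (2,6): δ = 33.06°  ·
  (3,4): δ = 145.61°  ·
  (3,5): δ = 54.81°  ·
  (3,6): δ = 4.50°  ✓
  (4,5): δ = 89.20°  ·
  (4,6): δ = 29.89°  ·
  (5,6): δ = 120.69°  ·
antipodal pairs: 3

count = 3; pairs: (0,4), (1,5), (3,6)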